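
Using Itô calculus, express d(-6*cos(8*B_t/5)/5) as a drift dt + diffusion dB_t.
d(-6*cos(8*B_t/5)/5) = (192*cos(8*B_t/5)/125) dt + (48*sin(8*B_t/5)/25) dB_t

Itô's formula for f(B_t) gives d f(B_t) = f'(B_t) dB_t + (1/2) f''(B_t) dt. Compute derivatives of f(x) = -6*cos(8*x/5)/5:
  f'(x)  = 48*sin(8*x/5)/25
  f''(x) = 384*cos(8*x/5)/125
Substitute x = B_t and multiply the f'' term by 1/2:
  drift     = (1/2) * (384*cos(8*x/5)/125) evaluated at B_t = 192*cos(8*B_t/5)/125
  diffusion = (48*sin(8*x/5)/25) evaluated at B_t = 48*sin(8*B_t/5)/25
Therefore d(-6*cos(8*B_t/5)/5) = (192*cos(8*B_t/5)/125) dt + (48*sin(8*B_t/5)/25) dB_t.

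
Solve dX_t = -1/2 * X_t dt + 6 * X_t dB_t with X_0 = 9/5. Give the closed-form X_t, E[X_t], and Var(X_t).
X_t = 9/5 * exp((-37/2) t + (6) B_t); E[X_t] = 9*exp(-t/2)/5; Var(X_t) = (81*exp(36*t) - 81)*exp(-t)/25

For GBM dX = mu X dt + sigma X dB with X_0 = x_0, apply Itô to Y = log X: dY = (mu - sigma^2/2) dt + sigma dB, so Y_t = log(x_0) + (mu - sigma^2/2) t + sigma B_t and hence X_t = x_0 * exp((mu - sigma^2/2) t + sigma B_t).
With mu = -1/2, sigma = 6, x_0 = 9/5, this gives:
  X_t = 9/5 * exp((-37/2) * t + (6) * B_t).
Since sigma*B_t ~ Normal(0, sigma^2 t), E[exp(sigma*B_t)] = exp(sigma^2 t / 2); so E[X_t] = x_0 * exp((mu - sigma^2/2) t) * exp(sigma^2 t / 2) = x_0 * exp(mu t) = 9*exp(-t/2)/5.
Var(X_t) = E[X_t^2] - (E[X_t])^2 = x_0^2 * exp(2 mu t) * (exp(sigma^2 t) - 1) = (81*exp(36*t) - 81)*exp(-t)/25.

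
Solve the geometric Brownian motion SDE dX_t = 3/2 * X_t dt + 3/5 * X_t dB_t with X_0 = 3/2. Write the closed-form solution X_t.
X_t = 3/2 * exp((33/25) * t + (3/5) * B_t)

For GBM dX = mu X dt + sigma X dB with X_0 = x_0, apply Itô to Y = log X: dY = (mu - sigma^2/2) dt + sigma dB, so Y_t = log(x_0) + (mu - sigma^2/2) t + sigma B_t and hence X_t = x_0 * exp((mu - sigma^2/2) t + sigma B_t).
With mu = 3/2, sigma = 3/5, x_0 = 3/2, this gives:
  X_t = 3/2 * exp((33/25) * t + (3/5) * B_t).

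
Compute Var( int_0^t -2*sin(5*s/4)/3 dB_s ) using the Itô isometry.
Var = 2*t/9 - 4*sin(5*t/2)/45

The Itô integral of a deterministic integrand f(s) has mean 0 because each increment f(s) * (B_{s+ds} - B_s) has mean 0. By the Itô isometry:
  Var( int_0^t f(s) dB_s ) = E[ (int_0^t f(s) dB_s)^2 ] = int_0^t f(s)^2 ds.
Here f(s) = -2*sin(5*s/4)/3, so f(s)^2 = 4*sin(5*s/4)^2/9. Integrate:
  int_0^t (4*sin(5*s/4)^2/9) ds = 2*t/9 - 4*sin(5*t/2)/45.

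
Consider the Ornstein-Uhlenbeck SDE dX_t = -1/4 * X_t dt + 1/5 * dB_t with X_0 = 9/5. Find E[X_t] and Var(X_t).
E[X_t] = 9*exp(-t/4)/5; Var(X_t) = 2/25 - 2*exp(-t/2)/25

The OU SDE dX = -theta X dt + sigma dB admits the integrating factor exp(theta t): d(exp(theta t) X_t) = sigma exp(theta t) dB_t. Integrating from 0 to t:
  X_t = x_0 * exp(-theta t) + sigma * int_0^t exp(-theta (t-s)) dB_s.
The Itô integral has mean 0 and (by the Itô isometry) variance sigma^2 * int_0^t exp(-2 theta (t - s)) ds = sigma^2 * (1 - exp(-2 theta t)) / (2 theta).
With theta = 1/4, sigma = 1/5, x_0 = 9/5:
  E[X_t] = 9/5 * exp(-1/4 t) = 9*exp(-t/4)/5
  Var(X_t) = (1/5)^2 * (1 - exp(-2*1/4 t)) / (2 * 1/4) = 2/25 - 2*exp(-t/2)/25.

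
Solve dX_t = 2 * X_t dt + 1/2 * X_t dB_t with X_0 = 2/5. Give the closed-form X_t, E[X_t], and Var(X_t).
X_t = 2/5 * exp((15/8) t + (1/2) B_t); E[X_t] = 2*exp(2*t)/5; Var(X_t) = 4*(exp(t/4) - 1)*exp(4*t)/25

For GBM dX = mu X dt + sigma X dB with X_0 = x_0, apply Itô to Y = log X: dY = (mu - sigma^2/2) dt + sigma dB, so Y_t = log(x_0) + (mu - sigma^2/2) t + sigma B_t and hence X_t = x_0 * exp((mu - sigma^2/2) t + sigma B_t).
With mu = 2, sigma = 1/2, x_0 = 2/5, this gives:
  X_t = 2/5 * exp((15/8) * t + (1/2) * B_t).
Since sigma*B_t ~ Normal(0, sigma^2 t), E[exp(sigma*B_t)] = exp(sigma^2 t / 2); so E[X_t] = x_0 * exp((mu - sigma^2/2) t) * exp(sigma^2 t / 2) = x_0 * exp(mu t) = 2*exp(2*t)/5.
Var(X_t) = E[X_t^2] - (E[X_t])^2 = x_0^2 * exp(2 mu t) * (exp(sigma^2 t) - 1) = 4*(exp(t/4) - 1)*exp(4*t)/25.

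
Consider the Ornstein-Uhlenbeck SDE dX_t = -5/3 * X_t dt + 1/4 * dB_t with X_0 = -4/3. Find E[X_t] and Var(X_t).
E[X_t] = -4*exp(-5*t/3)/3; Var(X_t) = 3/160 - 3*exp(-10*t/3)/160

The OU SDE dX = -theta X dt + sigma dB admits the integrating factor exp(theta t): d(exp(theta t) X_t) = sigma exp(theta t) dB_t. Integrating from 0 to t:
  X_t = x_0 * exp(-theta t) + sigma * int_0^t exp(-theta (t-s)) dB_s.
The Itô integral has mean 0 and (by the Itô isometry) variance sigma^2 * int_0^t exp(-2 theta (t - s)) ds = sigma^2 * (1 - exp(-2 theta t)) / (2 theta).
With theta = 5/3, sigma = 1/4, x_0 = -4/3:
  E[X_t] = -4/3 * exp(-5/3 t) = -4*exp(-5*t/3)/3
  Var(X_t) = (1/4)^2 * (1 - exp(-2*5/3 t)) / (2 * 5/3) = 3/160 - 3*exp(-10*t/3)/160.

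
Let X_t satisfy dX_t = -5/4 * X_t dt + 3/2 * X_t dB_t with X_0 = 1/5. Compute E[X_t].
E[X_t] = exp(-5*t/4)/5

For GBM dX = mu X dt + sigma X dB with X_0 = x_0, apply Itô to Y = log X: dY = (mu - sigma^2/2) dt + sigma dB, so Y_t = log(x_0) + (mu - sigma^2/2) t + sigma B_t and hence X_t = x_0 * exp((mu - sigma^2/2) t + sigma B_t).
With mu = -5/4, sigma = 3/2, x_0 = 1/5, this gives:
  X_t = 1/5 * exp((-19/8) * t + (3/2) * B_t).
Since sigma*B_t ~ Normal(0, sigma^2 t), E[exp(sigma*B_t)] = exp(sigma^2 t / 2); so E[X_t] = x_0 * exp((mu - sigma^2/2) t) * exp(sigma^2 t / 2) = x_0 * exp(mu t) = exp(-5*t/4)/5.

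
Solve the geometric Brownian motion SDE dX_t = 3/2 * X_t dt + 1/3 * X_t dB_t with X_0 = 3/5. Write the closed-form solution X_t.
X_t = 3/5 * exp((13/9) * t + (1/3) * B_t)

For GBM dX = mu X dt + sigma X dB with X_0 = x_0, apply Itô to Y = log X: dY = (mu - sigma^2/2) dt + sigma dB, so Y_t = log(x_0) + (mu - sigma^2/2) t + sigma B_t and hence X_t = x_0 * exp((mu - sigma^2/2) t + sigma B_t).
With mu = 3/2, sigma = 1/3, x_0 = 3/5, this gives:
  X_t = 3/5 * exp((13/9) * t + (1/3) * B_t).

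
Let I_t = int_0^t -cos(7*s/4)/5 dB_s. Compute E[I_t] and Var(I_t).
E[I_t] = 0; Var(I_t) = t/50 + sin(7*t/2)/175

The Itô integral of a deterministic integrand f(s) has mean 0 because each increment f(s) * (B_{s+ds} - B_s) has mean 0. By the Itô isometry:
  Var( int_0^t f(s) dB_s ) = E[ (int_0^t f(s) dB_s)^2 ] = int_0^t f(s)^2 ds.
Here f(s) = -cos(7*s/4)/5, so f(s)^2 = cos(7*s/4)^2/25. Integrate:
  int_0^t (cos(7*s/4)^2/25) ds = t/50 + sin(7*t/2)/175.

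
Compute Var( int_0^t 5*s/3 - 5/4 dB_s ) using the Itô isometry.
Var = 25*t*(16*t^2 - 36*t + 27)/432

The Itô integral of a deterministic integrand f(s) has mean 0 because each increment f(s) * (B_{s+ds} - B_s) has mean 0. By the Itô isometry:
  Var( int_0^t f(s) dB_s ) = E[ (int_0^t f(s) dB_s)^2 ] = int_0^t f(s)^2 ds.
Here f(s) = 5*s/3 - 5/4, so f(s)^2 = 25*(4*s - 3)^2/144. Integrate:
  int_0^t (25*(4*s - 3)^2/144) ds = 25*t*(16*t^2 - 36*t + 27)/432.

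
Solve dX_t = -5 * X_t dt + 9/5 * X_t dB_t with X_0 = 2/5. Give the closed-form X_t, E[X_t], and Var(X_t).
X_t = 2/5 * exp((-331/50) t + (9/5) B_t); E[X_t] = 2*exp(-5*t)/5; Var(X_t) = (4*exp(81*t/25) - 4)*exp(-10*t)/25

For GBM dX = mu X dt + sigma X dB with X_0 = x_0, apply Itô to Y = log X: dY = (mu - sigma^2/2) dt + sigma dB, so Y_t = log(x_0) + (mu - sigma^2/2) t + sigma B_t and hence X_t = x_0 * exp((mu - sigma^2/2) t + sigma B_t).
With mu = -5, sigma = 9/5, x_0 = 2/5, this gives:
  X_t = 2/5 * exp((-331/50) * t + (9/5) * B_t).
Since sigma*B_t ~ Normal(0, sigma^2 t), E[exp(sigma*B_t)] = exp(sigma^2 t / 2); so E[X_t] = x_0 * exp((mu - sigma^2/2) t) * exp(sigma^2 t / 2) = x_0 * exp(mu t) = 2*exp(-5*t)/5.
Var(X_t) = E[X_t^2] - (E[X_t])^2 = x_0^2 * exp(2 mu t) * (exp(sigma^2 t) - 1) = (4*exp(81*t/25) - 4)*exp(-10*t)/25.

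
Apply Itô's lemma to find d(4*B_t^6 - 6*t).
d(4*B_t^6 - 6*t) = (60*B_t^4 - 6) dt + (24*B_t^5) dB_t

Itô's formula for f(t, x): d f(t, B_t) = (f_t + (1/2) f_xx) dt + f_x dB_t. Compute partials of f(t, x) = -6*t + 4*x^6:
  f_t(t,x)  = -6
  f_x(t,x)  = 24*x^5
  f_xx(t,x) = 120*x^4
Assemble drift = f_t + (1/2) f_xx = 60*x^4 - 6 and diffusion = f_x = 24*x^5. Substituting x = B_t:
  d(4*B_t^6 - 6*t) = (60*B_t^4 - 6) dt + (24*B_t^5) dB_t.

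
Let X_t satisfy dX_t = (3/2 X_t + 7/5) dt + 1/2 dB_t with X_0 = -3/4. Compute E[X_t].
E[X_t] = 11*exp(3*t/2)/60 - 14/15

Taking expectations and using E[dB_t] = 0, the mean m(t) = E[X_t] satisfies the ODE m'(t) = a m(t) + b with m(0) = x_0. With a = 3/2, b = 7/5, x_0 = -3/4, the solution is
  m(t) = x_0 * exp(a t) + (b/a) * (exp(a t) - 1)
       = (-3/4) * exp((3/2) t) + ((7/5)/(3/2)) * (exp((3/2) t) - 1)
       = 11*exp(3*t/2)/60 - 14/15.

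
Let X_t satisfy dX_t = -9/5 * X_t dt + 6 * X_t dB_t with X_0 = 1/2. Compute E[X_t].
E[X_t] = exp(-9*t/5)/2

For GBM dX = mu X dt + sigma X dB with X_0 = x_0, apply Itô to Y = log X: dY = (mu - sigma^2/2) dt + sigma dB, so Y_t = log(x_0) + (mu - sigma^2/2) t + sigma B_t and hence X_t = x_0 * exp((mu - sigma^2/2) t + sigma B_t).
With mu = -9/5, sigma = 6, x_0 = 1/2, this gives:
  X_t = 1/2 * exp((-99/5) * t + (6) * B_t).
Since sigma*B_t ~ Normal(0, sigma^2 t), E[exp(sigma*B_t)] = exp(sigma^2 t / 2); so E[X_t] = x_0 * exp((mu - sigma^2/2) t) * exp(sigma^2 t / 2) = x_0 * exp(mu t) = exp(-9*t/5)/2.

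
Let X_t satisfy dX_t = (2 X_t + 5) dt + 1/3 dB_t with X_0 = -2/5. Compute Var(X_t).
Var(X_t) = exp(4*t)/36 - 1/36

The variance V(t) = Var(X_t) satisfies V'(t) = 2 a V(t) + c^2 with V(0) = 0 (drift coefficient is linear in X, diffusion is constant). With a = 2, c = 1/3, the solution is
  V(t) = (c^2 / (2 a)) * (exp(2 a t) - 1)
       = ((1/3)^2 / (2*2)) * (exp(4 t) - 1)
       = exp(4*t)/36 - 1/36.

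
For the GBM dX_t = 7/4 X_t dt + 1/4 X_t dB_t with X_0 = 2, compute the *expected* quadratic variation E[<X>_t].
E[<X>_t] = 4*exp(57*t/16)/57 - 4/57

<X>_t = int_0^t ((1/4) * X_s)^2 ds. Taking expectation inside the integral: E[<X>_t] = (1/4)^2 * int_0^t E[X_s^2] ds. For GBM, E[X_s^2] = x_0^2 * exp((2 mu + sigma^2) s). Integrating:
  E[<X>_t] = (1/4)^2 * 2^2 * (exp((2*(7/4) + (1/4)^2) t) - 1) / (2*(7/4) + (1/4)^2)
           = (1/4)^2 * 2^2 * (exp((57/16) t) - 1) / (57/16) = 4*exp(57*t/16)/57 - 4/57.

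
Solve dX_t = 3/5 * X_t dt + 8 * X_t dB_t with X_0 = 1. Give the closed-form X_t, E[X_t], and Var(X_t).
X_t = 1 * exp((-157/5) t + (8) B_t); E[X_t] = exp(3*t/5); Var(X_t) = (exp(64*t) - 1)*exp(6*t/5)

For GBM dX = mu X dt + sigma X dB with X_0 = x_0, apply Itô to Y = log X: dY = (mu - sigma^2/2) dt + sigma dB, so Y_t = log(x_0) + (mu - sigma^2/2) t + sigma B_t and hence X_t = x_0 * exp((mu - sigma^2/2) t + sigma B_t).
With mu = 3/5, sigma = 8, x_0 = 1, this gives:
  X_t = 1 * exp((-157/5) * t + (8) * B_t).
Since sigma*B_t ~ Normal(0, sigma^2 t), E[exp(sigma*B_t)] = exp(sigma^2 t / 2); so E[X_t] = x_0 * exp((mu - sigma^2/2) t) * exp(sigma^2 t / 2) = x_0 * exp(mu t) = exp(3*t/5).
Var(X_t) = E[X_t^2] - (E[X_t])^2 = x_0^2 * exp(2 mu t) * (exp(sigma^2 t) - 1) = (exp(64*t) - 1)*exp(6*t/5).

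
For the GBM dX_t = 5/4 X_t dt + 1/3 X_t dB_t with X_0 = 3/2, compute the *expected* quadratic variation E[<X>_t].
E[<X>_t] = 9*exp(47*t/18)/94 - 9/94

<X>_t = int_0^t ((1/3) * X_s)^2 ds. Taking expectation inside the integral: E[<X>_t] = (1/3)^2 * int_0^t E[X_s^2] ds. For GBM, E[X_s^2] = x_0^2 * exp((2 mu + sigma^2) s). Integrating:
  E[<X>_t] = (1/3)^2 * (3/2)^2 * (exp((2*(5/4) + (1/3)^2) t) - 1) / (2*(5/4) + (1/3)^2)
           = (1/3)^2 * (3/2)^2 * (exp((47/18) t) - 1) / (47/18) = 9*exp(47*t/18)/94 - 9/94.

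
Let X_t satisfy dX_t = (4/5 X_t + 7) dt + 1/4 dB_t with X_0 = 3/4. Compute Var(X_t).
Var(X_t) = 5*exp(8*t/5)/128 - 5/128

The variance V(t) = Var(X_t) satisfies V'(t) = 2 a V(t) + c^2 with V(0) = 0 (drift coefficient is linear in X, diffusion is constant). With a = 4/5, c = 1/4, the solution is
  V(t) = (c^2 / (2 a)) * (exp(2 a t) - 1)
       = ((1/4)^2 / (2*(4/5))) * (exp((8/5) t) - 1)
       = 5*exp(8*t/5)/128 - 5/128.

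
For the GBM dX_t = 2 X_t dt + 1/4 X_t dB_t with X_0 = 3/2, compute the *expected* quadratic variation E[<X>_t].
E[<X>_t] = 9*exp(65*t/16)/260 - 9/260

<X>_t = int_0^t ((1/4) * X_s)^2 ds. Taking expectation inside the integral: E[<X>_t] = (1/4)^2 * int_0^t E[X_s^2] ds. For GBM, E[X_s^2] = x_0^2 * exp((2 mu + sigma^2) s). Integrating:
  E[<X>_t] = (1/4)^2 * (3/2)^2 * (exp((2*2 + (1/4)^2) t) - 1) / (2*2 + (1/4)^2)
           = (1/4)^2 * (3/2)^2 * (exp((65/16) t) - 1) / (65/16) = 9*exp(65*t/16)/260 - 9/260.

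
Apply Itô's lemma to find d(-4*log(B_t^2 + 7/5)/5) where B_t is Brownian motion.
d(-4*log(B_t^2 + 7/5)/5) = (4*(5*B_t^2 - 7)/(5*B_t^2 + 7)^2) dt + (-8*B_t/(5*B_t^2 + 7)) dB_t

Itô's formula for f(B_t) gives d f(B_t) = f'(B_t) dB_t + (1/2) f''(B_t) dt. Compute derivatives of f(x) = -4*log(x^2 + 7/5)/5:
  f'(x)  = -8*x/(5*x^2 + 7)
  f''(x) = 8*(5*x^2 - 7)/(5*x^2 + 7)^2
Substitute x = B_t and multiply the f'' term by 1/2:
  drift     = (1/2) * (8*(5*x^2 - 7)/(5*x^2 + 7)^2) evaluated at B_t = 4*(5*B_t^2 - 7)/(5*B_t^2 + 7)^2
  diffusion = (-8*x/(5*x^2 + 7)) evaluated at B_t = -8*B_t/(5*B_t^2 + 7)
Therefore d(-4*log(B_t^2 + 7/5)/5) = (4*(5*B_t^2 - 7)/(5*B_t^2 + 7)^2) dt + (-8*B_t/(5*B_t^2 + 7)) dB_t.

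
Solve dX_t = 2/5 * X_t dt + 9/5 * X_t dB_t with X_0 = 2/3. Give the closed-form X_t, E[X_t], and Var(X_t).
X_t = 2/3 * exp((-61/50) t + (9/5) B_t); E[X_t] = 2*exp(2*t/5)/3; Var(X_t) = 4*(exp(81*t/25) - 1)*exp(4*t/5)/9

For GBM dX = mu X dt + sigma X dB with X_0 = x_0, apply Itô to Y = log X: dY = (mu - sigma^2/2) dt + sigma dB, so Y_t = log(x_0) + (mu - sigma^2/2) t + sigma B_t and hence X_t = x_0 * exp((mu - sigma^2/2) t + sigma B_t).
With mu = 2/5, sigma = 9/5, x_0 = 2/3, this gives:
  X_t = 2/3 * exp((-61/50) * t + (9/5) * B_t).
Since sigma*B_t ~ Normal(0, sigma^2 t), E[exp(sigma*B_t)] = exp(sigma^2 t / 2); so E[X_t] = x_0 * exp((mu - sigma^2/2) t) * exp(sigma^2 t / 2) = x_0 * exp(mu t) = 2*exp(2*t/5)/3.
Var(X_t) = E[X_t^2] - (E[X_t])^2 = x_0^2 * exp(2 mu t) * (exp(sigma^2 t) - 1) = 4*(exp(81*t/25) - 1)*exp(4*t/5)/9.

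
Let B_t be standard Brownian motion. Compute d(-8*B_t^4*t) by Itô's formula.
d(-8*B_t^4*t) = (8*B_t^2*(-B_t^2 - 6*t)) dt + (-32*B_t^3*t) dB_t

Itô's formula for f(t, x): d f(t, B_t) = (f_t + (1/2) f_xx) dt + f_x dB_t. Compute partials of f(t, x) = -8*t*x^4:
  f_t(t,x)  = -8*x^4
  f_x(t,x)  = -32*t*x^3
  f_xx(t,x) = -96*t*x^2
Assemble drift = f_t + (1/2) f_xx = 8*x^2*(-6*t - x^2) and diffusion = f_x = -32*t*x^3. Substituting x = B_t:
  d(-8*B_t^4*t) = (8*B_t^2*(-B_t^2 - 6*t)) dt + (-32*B_t^3*t) dB_t.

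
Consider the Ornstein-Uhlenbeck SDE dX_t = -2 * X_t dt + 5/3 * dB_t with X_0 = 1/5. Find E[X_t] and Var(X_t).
E[X_t] = exp(-2*t)/5; Var(X_t) = 25/36 - 25*exp(-4*t)/36

The OU SDE dX = -theta X dt + sigma dB admits the integrating factor exp(theta t): d(exp(theta t) X_t) = sigma exp(theta t) dB_t. Integrating from 0 to t:
  X_t = x_0 * exp(-theta t) + sigma * int_0^t exp(-theta (t-s)) dB_s.
The Itô integral has mean 0 and (by the Itô isometry) variance sigma^2 * int_0^t exp(-2 theta (t - s)) ds = sigma^2 * (1 - exp(-2 theta t)) / (2 theta).
With theta = 2, sigma = 5/3, x_0 = 1/5:
  E[X_t] = 1/5 * exp(-2 t) = exp(-2*t)/5
  Var(X_t) = (5/3)^2 * (1 - exp(-2*2 t)) / (2 * 2) = 25/36 - 25*exp(-4*t)/36.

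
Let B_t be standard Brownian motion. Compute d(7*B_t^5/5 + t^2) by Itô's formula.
d(7*B_t^5/5 + t^2) = (14*B_t^3 + 2*t) dt + (7*B_t^4) dB_t

Itô's formula for f(t, x): d f(t, B_t) = (f_t + (1/2) f_xx) dt + f_x dB_t. Compute partials of f(t, x) = t^2 + 7*x^5/5:
  f_t(t,x)  = 2*t
  f_x(t,x)  = 7*x^4
  f_xx(t,x) = 28*x^3
Assemble drift = f_t + (1/2) f_xx = 2*t + 14*x^3 and diffusion = f_x = 7*x^4. Substituting x = B_t:
  d(7*B_t^5/5 + t^2) = (14*B_t^3 + 2*t) dt + (7*B_t^4) dB_t.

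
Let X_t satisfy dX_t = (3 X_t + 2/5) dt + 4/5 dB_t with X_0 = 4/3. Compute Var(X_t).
Var(X_t) = 8*exp(6*t)/75 - 8/75

The variance V(t) = Var(X_t) satisfies V'(t) = 2 a V(t) + c^2 with V(0) = 0 (drift coefficient is linear in X, diffusion is constant). With a = 3, c = 4/5, the solution is
  V(t) = (c^2 / (2 a)) * (exp(2 a t) - 1)
       = ((4/5)^2 / (2*3)) * (exp(6 t) - 1)
       = 8*exp(6*t)/75 - 8/75.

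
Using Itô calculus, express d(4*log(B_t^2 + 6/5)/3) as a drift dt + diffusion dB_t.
d(4*log(B_t^2 + 6/5)/3) = (20*(6 - 5*B_t^2)/(3*(5*B_t^2 + 6)^2)) dt + (40*B_t/(3*(5*B_t^2 + 6))) dB_t

Itô's formula for f(B_t) gives d f(B_t) = f'(B_t) dB_t + (1/2) f''(B_t) dt. Compute derivatives of f(x) = 4*log(x^2 + 6/5)/3:
  f'(x)  = 40*x/(3*(5*x^2 + 6))
  f''(x) = 40*(6 - 5*x^2)/(3*(5*x^2 + 6)^2)
Substitute x = B_t and multiply the f'' term by 1/2:
  drift     = (1/2) * (40*(6 - 5*x^2)/(3*(5*x^2 + 6)^2)) evaluated at B_t = 20*(6 - 5*B_t^2)/(3*(5*B_t^2 + 6)^2)
  diffusion = (40*x/(3*(5*x^2 + 6))) evaluated at B_t = 40*B_t/(3*(5*B_t^2 + 6))
Therefore d(4*log(B_t^2 + 6/5)/3) = (20*(6 - 5*B_t^2)/(3*(5*B_t^2 + 6)^2)) dt + (40*B_t/(3*(5*B_t^2 + 6))) dB_t.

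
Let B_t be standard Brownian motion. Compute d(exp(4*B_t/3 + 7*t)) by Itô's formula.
d(exp(4*B_t/3 + 7*t)) = (71*exp(4*B_t/3 + 7*t)/9) dt + (4*exp(4*B_t/3 + 7*t)/3) dB_t

Itô's formula for f(t, x): d f(t, B_t) = (f_t + (1/2) f_xx) dt + f_x dB_t. Compute partials of f(t, x) = exp(7*t + 4*x/3):
  f_t(t,x)  = 7*exp(7*t + 4*x/3)
  f_x(t,x)  = 4*exp(7*t + 4*x/3)/3
  f_xx(t,x) = 16*exp(7*t + 4*x/3)/9
Assemble drift = f_t + (1/2) f_xx = 71*exp(7*t + 4*x/3)/9 and diffusion = f_x = 4*exp(7*t + 4*x/3)/3. Substituting x = B_t:
  d(exp(4*B_t/3 + 7*t)) = (71*exp(4*B_t/3 + 7*t)/9) dt + (4*exp(4*B_t/3 + 7*t)/3) dB_t.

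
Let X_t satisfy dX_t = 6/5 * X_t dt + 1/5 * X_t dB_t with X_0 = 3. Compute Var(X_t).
Var(X_t) = 9*(exp(t/25) - 1)*exp(12*t/5)

For GBM dX = mu X dt + sigma X dB with X_0 = x_0, apply Itô to Y = log X: dY = (mu - sigma^2/2) dt + sigma dB, so Y_t = log(x_0) + (mu - sigma^2/2) t + sigma B_t and hence X_t = x_0 * exp((mu - sigma^2/2) t + sigma B_t).
With mu = 6/5, sigma = 1/5, x_0 = 3, this gives:
  X_t = 3 * exp((59/50) * t + (1/5) * B_t).
Since sigma*B_t ~ Normal(0, sigma^2 t), E[exp(sigma*B_t)] = exp(sigma^2 t / 2); so E[X_t] = x_0 * exp((mu - sigma^2/2) t) * exp(sigma^2 t / 2) = x_0 * exp(mu t) = 3*exp(6*t/5).
Var(X_t) = E[X_t^2] - (E[X_t])^2 = x_0^2 * exp(2 mu t) * (exp(sigma^2 t) - 1) = 9*(exp(t/25) - 1)*exp(12*t/5).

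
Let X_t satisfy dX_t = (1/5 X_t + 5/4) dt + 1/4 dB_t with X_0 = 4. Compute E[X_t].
E[X_t] = 41*exp(t/5)/4 - 25/4

Taking expectations and using E[dB_t] = 0, the mean m(t) = E[X_t] satisfies the ODE m'(t) = a m(t) + b with m(0) = x_0. With a = 1/5, b = 5/4, x_0 = 4, the solution is
  m(t) = x_0 * exp(a t) + (b/a) * (exp(a t) - 1)
       = 4 * exp((1/5) t) + ((5/4)/(1/5)) * (exp((1/5) t) - 1)
       = 41*exp(t/5)/4 - 25/4.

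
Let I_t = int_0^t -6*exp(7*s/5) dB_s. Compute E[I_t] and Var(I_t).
E[I_t] = 0; Var(I_t) = 90*exp(14*t/5)/7 - 90/7

The Itô integral of a deterministic integrand f(s) has mean 0 because each increment f(s) * (B_{s+ds} - B_s) has mean 0. By the Itô isometry:
  Var( int_0^t f(s) dB_s ) = E[ (int_0^t f(s) dB_s)^2 ] = int_0^t f(s)^2 ds.
Here f(s) = -6*exp(7*s/5), so f(s)^2 = 36*exp(14*s/5). Integrate:
  int_0^t (36*exp(14*s/5)) ds = 90*exp(14*t/5)/7 - 90/7.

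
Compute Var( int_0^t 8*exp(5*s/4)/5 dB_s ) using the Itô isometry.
Var = 128*exp(5*t/2)/125 - 128/125

The Itô integral of a deterministic integrand f(s) has mean 0 because each increment f(s) * (B_{s+ds} - B_s) has mean 0. By the Itô isometry:
  Var( int_0^t f(s) dB_s ) = E[ (int_0^t f(s) dB_s)^2 ] = int_0^t f(s)^2 ds.
Here f(s) = 8*exp(5*s/4)/5, so f(s)^2 = 64*exp(5*s/2)/25. Integrate:
  int_0^t (64*exp(5*s/2)/25) ds = 128*exp(5*t/2)/125 - 128/125.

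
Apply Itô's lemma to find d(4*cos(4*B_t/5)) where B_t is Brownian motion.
d(4*cos(4*B_t/5)) = (-32*cos(4*B_t/5)/25) dt + (-16*sin(4*B_t/5)/5) dB_t

Itô's formula for f(B_t) gives d f(B_t) = f'(B_t) dB_t + (1/2) f''(B_t) dt. Compute derivatives of f(x) = 4*cos(4*x/5):
  f'(x)  = -16*sin(4*x/5)/5
  f''(x) = -64*cos(4*x/5)/25
Substitute x = B_t and multiply the f'' term by 1/2:
  drift     = (1/2) * (-64*cos(4*x/5)/25) evaluated at B_t = -32*cos(4*B_t/5)/25
  diffusion = (-16*sin(4*x/5)/5) evaluated at B_t = -16*sin(4*B_t/5)/5
Therefore d(4*cos(4*B_t/5)) = (-32*cos(4*B_t/5)/25) dt + (-16*sin(4*B_t/5)/5) dB_t.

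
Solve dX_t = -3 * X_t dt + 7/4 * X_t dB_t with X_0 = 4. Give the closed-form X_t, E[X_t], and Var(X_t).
X_t = 4 * exp((-145/32) t + (7/4) B_t); E[X_t] = 4*exp(-3*t); Var(X_t) = (16*exp(49*t/16) - 16)*exp(-6*t)

For GBM dX = mu X dt + sigma X dB with X_0 = x_0, apply Itô to Y = log X: dY = (mu - sigma^2/2) dt + sigma dB, so Y_t = log(x_0) + (mu - sigma^2/2) t + sigma B_t and hence X_t = x_0 * exp((mu - sigma^2/2) t + sigma B_t).
With mu = -3, sigma = 7/4, x_0 = 4, this gives:
  X_t = 4 * exp((-145/32) * t + (7/4) * B_t).
Since sigma*B_t ~ Normal(0, sigma^2 t), E[exp(sigma*B_t)] = exp(sigma^2 t / 2); so E[X_t] = x_0 * exp((mu - sigma^2/2) t) * exp(sigma^2 t / 2) = x_0 * exp(mu t) = 4*exp(-3*t).
Var(X_t) = E[X_t^2] - (E[X_t])^2 = x_0^2 * exp(2 mu t) * (exp(sigma^2 t) - 1) = (16*exp(49*t/16) - 16)*exp(-6*t).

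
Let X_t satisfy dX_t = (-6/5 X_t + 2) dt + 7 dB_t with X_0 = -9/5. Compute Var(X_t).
Var(X_t) = 245/12 - 245*exp(-12*t/5)/12

The variance V(t) = Var(X_t) satisfies V'(t) = 2 a V(t) + c^2 with V(0) = 0 (drift coefficient is linear in X, diffusion is constant). With a = -6/5, c = 7, the solution is
  V(t) = (c^2 / (2 a)) * (exp(2 a t) - 1)
       = (7^2 / (2*(-6/5))) * (exp((-12/5) t) - 1)
       = 245/12 - 245*exp(-12*t/5)/12.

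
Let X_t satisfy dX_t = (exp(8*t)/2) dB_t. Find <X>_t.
<X>_t = exp(16*t)/64 - 1/64

For an Itô process dX_t = a(t) dt + b(t) dB_t, the quadratic variation is <X>_t = int_0^t b(s)^2 ds (the drift term does not contribute). Here b(s) = exp(8*s)/2, so
  b(s)^2 = exp(16*s)/4.
Integrating from 0 to t:
  <X>_t = int_0^t (exp(16*s)/4) ds = exp(16*t)/64 - 1/64.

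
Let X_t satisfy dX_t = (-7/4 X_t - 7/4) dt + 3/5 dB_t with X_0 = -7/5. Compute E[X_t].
E[X_t] = -1 - 2*exp(-7*t/4)/5

Taking expectations and using E[dB_t] = 0, the mean m(t) = E[X_t] satisfies the ODE m'(t) = a m(t) + b with m(0) = x_0. With a = -7/4, b = -7/4, x_0 = -7/5, the solution is
  m(t) = x_0 * exp(a t) + (b/a) * (exp(a t) - 1)
       = (-7/5) * exp((-7/4) t) + ((-7/4)/(-7/4)) * (exp((-7/4) t) - 1)
       = -1 - 2*exp(-7*t/4)/5.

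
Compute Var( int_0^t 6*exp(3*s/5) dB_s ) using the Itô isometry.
Var = 30*exp(6*t/5) - 30

The Itô integral of a deterministic integrand f(s) has mean 0 because each increment f(s) * (B_{s+ds} - B_s) has mean 0. By the Itô isometry:
  Var( int_0^t f(s) dB_s ) = E[ (int_0^t f(s) dB_s)^2 ] = int_0^t f(s)^2 ds.
Here f(s) = 6*exp(3*s/5), so f(s)^2 = 36*exp(6*s/5). Integrate:
  int_0^t (36*exp(6*s/5)) ds = 30*exp(6*t/5) - 30.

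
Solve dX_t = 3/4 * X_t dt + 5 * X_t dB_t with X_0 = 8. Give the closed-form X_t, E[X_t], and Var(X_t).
X_t = 8 * exp((-47/4) t + (5) B_t); E[X_t] = 8*exp(3*t/4); Var(X_t) = 64*(exp(25*t) - 1)*exp(3*t/2)

For GBM dX = mu X dt + sigma X dB with X_0 = x_0, apply Itô to Y = log X: dY = (mu - sigma^2/2) dt + sigma dB, so Y_t = log(x_0) + (mu - sigma^2/2) t + sigma B_t and hence X_t = x_0 * exp((mu - sigma^2/2) t + sigma B_t).
With mu = 3/4, sigma = 5, x_0 = 8, this gives:
  X_t = 8 * exp((-47/4) * t + (5) * B_t).
Since sigma*B_t ~ Normal(0, sigma^2 t), E[exp(sigma*B_t)] = exp(sigma^2 t / 2); so E[X_t] = x_0 * exp((mu - sigma^2/2) t) * exp(sigma^2 t / 2) = x_0 * exp(mu t) = 8*exp(3*t/4).
Var(X_t) = E[X_t^2] - (E[X_t])^2 = x_0^2 * exp(2 mu t) * (exp(sigma^2 t) - 1) = 64*(exp(25*t) - 1)*exp(3*t/2).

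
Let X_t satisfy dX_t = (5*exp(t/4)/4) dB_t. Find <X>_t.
<X>_t = 25*exp(t/2)/8 - 25/8

For an Itô process dX_t = a(t) dt + b(t) dB_t, the quadratic variation is <X>_t = int_0^t b(s)^2 ds (the drift term does not contribute). Here b(s) = 5*exp(s/4)/4, so
  b(s)^2 = 25*exp(s/2)/16.
Integrating from 0 to t:
  <X>_t = int_0^t (25*exp(s/2)/16) ds = 25*exp(t/2)/8 - 25/8.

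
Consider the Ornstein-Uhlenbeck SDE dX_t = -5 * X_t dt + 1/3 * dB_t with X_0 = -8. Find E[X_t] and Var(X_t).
E[X_t] = -8*exp(-5*t); Var(X_t) = 1/90 - exp(-10*t)/90

The OU SDE dX = -theta X dt + sigma dB admits the integrating factor exp(theta t): d(exp(theta t) X_t) = sigma exp(theta t) dB_t. Integrating from 0 to t:
  X_t = x_0 * exp(-theta t) + sigma * int_0^t exp(-theta (t-s)) dB_s.
The Itô integral has mean 0 and (by the Itô isometry) variance sigma^2 * int_0^t exp(-2 theta (t - s)) ds = sigma^2 * (1 - exp(-2 theta t)) / (2 theta).
With theta = 5, sigma = 1/3, x_0 = -8:
  E[X_t] = -8 * exp(-5 t) = -8*exp(-5*t)
  Var(X_t) = (1/3)^2 * (1 - exp(-2*5 t)) / (2 * 5) = 1/90 - exp(-10*t)/90.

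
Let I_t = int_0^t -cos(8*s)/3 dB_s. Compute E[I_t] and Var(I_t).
E[I_t] = 0; Var(I_t) = t/18 + sin(8*t)*cos(8*t)/144

The Itô integral of a deterministic integrand f(s) has mean 0 because each increment f(s) * (B_{s+ds} - B_s) has mean 0. By the Itô isometry:
  Var( int_0^t f(s) dB_s ) = E[ (int_0^t f(s) dB_s)^2 ] = int_0^t f(s)^2 ds.
Here f(s) = -cos(8*s)/3, so f(s)^2 = cos(8*s)^2/9. Integrate:
  int_0^t (cos(8*s)^2/9) ds = t/18 + sin(8*t)*cos(8*t)/144.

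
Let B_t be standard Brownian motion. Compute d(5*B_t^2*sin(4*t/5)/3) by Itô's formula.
d(5*B_t^2*sin(4*t/5)/3) = (4*B_t^2*cos(4*t/5)/3 + 5*sin(4*t/5)/3) dt + (10*B_t*sin(4*t/5)/3) dB_t

Itô's formula for f(t, x): d f(t, B_t) = (f_t + (1/2) f_xx) dt + f_x dB_t. Compute partials of f(t, x) = 5*x^2*sin(4*t/5)/3:
  f_t(t,x)  = 4*x^2*cos(4*t/5)/3
  f_x(t,x)  = 10*x*sin(4*t/5)/3
  f_xx(t,x) = 10*sin(4*t/5)/3
Assemble drift = f_t + (1/2) f_xx = 4*x^2*cos(4*t/5)/3 + 5*sin(4*t/5)/3 and diffusion = f_x = 10*x*sin(4*t/5)/3. Substituting x = B_t:
  d(5*B_t^2*sin(4*t/5)/3) = (4*B_t^2*cos(4*t/5)/3 + 5*sin(4*t/5)/3) dt + (10*B_t*sin(4*t/5)/3) dB_t.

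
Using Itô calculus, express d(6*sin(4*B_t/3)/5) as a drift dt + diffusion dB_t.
d(6*sin(4*B_t/3)/5) = (-16*sin(4*B_t/3)/15) dt + (8*cos(4*B_t/3)/5) dB_t

Itô's formula for f(B_t) gives d f(B_t) = f'(B_t) dB_t + (1/2) f''(B_t) dt. Compute derivatives of f(x) = 6*sin(4*x/3)/5:
  f'(x)  = 8*cos(4*x/3)/5
  f''(x) = -32*sin(4*x/3)/15
Substitute x = B_t and multiply the f'' term by 1/2:
  drift     = (1/2) * (-32*sin(4*x/3)/15) evaluated at B_t = -16*sin(4*B_t/3)/15
  diffusion = (8*cos(4*x/3)/5) evaluated at B_t = 8*cos(4*B_t/3)/5
Therefore d(6*sin(4*B_t/3)/5) = (-16*sin(4*B_t/3)/15) dt + (8*cos(4*B_t/3)/5) dB_t.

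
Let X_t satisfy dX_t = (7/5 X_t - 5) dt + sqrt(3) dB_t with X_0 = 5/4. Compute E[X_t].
E[X_t] = 25/7 - 65*exp(7*t/5)/28

Taking expectations and using E[dB_t] = 0, the mean m(t) = E[X_t] satisfies the ODE m'(t) = a m(t) + b with m(0) = x_0. With a = 7/5, b = -5, x_0 = 5/4, the solution is
  m(t) = x_0 * exp(a t) + (b/a) * (exp(a t) - 1)
       = (5/4) * exp((7/5) t) + ((-5)/(7/5)) * (exp((7/5) t) - 1)
       = 25/7 - 65*exp(7*t/5)/28.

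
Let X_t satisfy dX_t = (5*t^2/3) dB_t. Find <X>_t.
<X>_t = 5*t^5/9

For an Itô process dX_t = a(t) dt + b(t) dB_t, the quadratic variation is <X>_t = int_0^t b(s)^2 ds (the drift term does not contribute). Here b(s) = 5*s^2/3, so
  b(s)^2 = 25*s^4/9.
Integrating from 0 to t:
  <X>_t = int_0^t (25*s^4/9) ds = 5*t^5/9.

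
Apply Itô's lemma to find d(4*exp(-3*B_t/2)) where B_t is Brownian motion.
d(4*exp(-3*B_t/2)) = (9*exp(-3*B_t/2)/2) dt + (-6*exp(-3*B_t/2)) dB_t

Itô's formula for f(B_t) gives d f(B_t) = f'(B_t) dB_t + (1/2) f''(B_t) dt. Compute derivatives of f(x) = 4*exp(-3*x/2):
  f'(x)  = -6*exp(-3*x/2)
  f''(x) = 9*exp(-3*x/2)
Substitute x = B_t and multiply the f'' term by 1/2:
  drift     = (1/2) * (9*exp(-3*x/2)) evaluated at B_t = 9*exp(-3*B_t/2)/2
  diffusion = (-6*exp(-3*x/2)) evaluated at B_t = -6*exp(-3*B_t/2)
Therefore d(4*exp(-3*B_t/2)) = (9*exp(-3*B_t/2)/2) dt + (-6*exp(-3*B_t/2)) dB_t.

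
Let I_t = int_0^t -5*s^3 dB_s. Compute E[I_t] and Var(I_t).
E[I_t] = 0; Var(I_t) = 25*t^7/7

The Itô integral of a deterministic integrand f(s) has mean 0 because each increment f(s) * (B_{s+ds} - B_s) has mean 0. By the Itô isometry:
  Var( int_0^t f(s) dB_s ) = E[ (int_0^t f(s) dB_s)^2 ] = int_0^t f(s)^2 ds.
Here f(s) = -5*s^3, so f(s)^2 = 25*s^6. Integrate:
  int_0^t (25*s^6) ds = 25*t^7/7.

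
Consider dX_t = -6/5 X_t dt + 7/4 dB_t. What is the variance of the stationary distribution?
lim Var(X_t) = 245/192

The OU SDE dX = -theta X dt + sigma dB admits the integrating factor exp(theta t): d(exp(theta t) X_t) = sigma exp(theta t) dB_t. Integrating from 0 to t gives X_t = x_0 * exp(-theta t) + sigma * int_0^t exp(-theta (t-s)) dB_s for any initial x_0. The Itô integral has variance (by the Itô isometry) sigma^2 * int_0^t exp(-2 theta (t - s)) ds = sigma^2 * (1 - exp(-2 theta t)) / (2 theta), independent of x_0.
With theta = 6/5, sigma = 7/4:
  Var(X_t) = (7/4)^2 * (1 - exp(-2*6/5 t)) / (2 * 6/5) = 245/192 - 245*exp(-12*t/5)/192.
As t -> infinity, exp(-2*6/5 t) -> 0, so the stationary variance is sigma^2 / (2 theta) = 245/192.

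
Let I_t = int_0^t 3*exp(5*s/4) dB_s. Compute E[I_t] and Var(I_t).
E[I_t] = 0; Var(I_t) = 18*exp(5*t/2)/5 - 18/5

The Itô integral of a deterministic integrand f(s) has mean 0 because each increment f(s) * (B_{s+ds} - B_s) has mean 0. By the Itô isometry:
  Var( int_0^t f(s) dB_s ) = E[ (int_0^t f(s) dB_s)^2 ] = int_0^t f(s)^2 ds.
Here f(s) = 3*exp(5*s/4), so f(s)^2 = 9*exp(5*s/2). Integrate:
  int_0^t (9*exp(5*s/2)) ds = 18*exp(5*t/2)/5 - 18/5.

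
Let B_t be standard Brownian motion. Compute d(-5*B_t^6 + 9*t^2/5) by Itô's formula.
d(-5*B_t^6 + 9*t^2/5) = (-75*B_t^4 + 18*t/5) dt + (-30*B_t^5) dB_t

Itô's formula for f(t, x): d f(t, B_t) = (f_t + (1/2) f_xx) dt + f_x dB_t. Compute partials of f(t, x) = 9*t^2/5 - 5*x^6:
  f_t(t,x)  = 18*t/5
  f_x(t,x)  = -30*x^5
  f_xx(t,x) = -150*x^4
Assemble drift = f_t + (1/2) f_xx = 18*t/5 - 75*x^4 and diffusion = f_x = -30*x^5. Substituting x = B_t:
  d(-5*B_t^6 + 9*t^2/5) = (-75*B_t^4 + 18*t/5) dt + (-30*B_t^5) dB_t.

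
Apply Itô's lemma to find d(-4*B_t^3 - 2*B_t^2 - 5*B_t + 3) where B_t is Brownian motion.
d(-4*B_t^3 - 2*B_t^2 - 5*B_t + 3) = (-12*B_t - 2) dt + (-12*B_t^2 - 4*B_t - 5) dB_t

Itô's formula for f(B_t) gives d f(B_t) = f'(B_t) dB_t + (1/2) f''(B_t) dt. Compute derivatives of f(x) = -4*x^3 - 2*x^2 - 5*x + 3:
  f'(x)  = -12*x^2 - 4*x - 5
  f''(x) = -24*x - 4
Substitute x = B_t and multiply the f'' term by 1/2:
  drift     = (1/2) * (-24*x - 4) evaluated at B_t = -12*B_t - 2
  diffusion = (-12*x^2 - 4*x - 5) evaluated at B_t = -12*B_t^2 - 4*B_t - 5
Therefore d(-4*B_t^3 - 2*B_t^2 - 5*B_t + 3) = (-12*B_t - 2) dt + (-12*B_t^2 - 4*B_t - 5) dB_t.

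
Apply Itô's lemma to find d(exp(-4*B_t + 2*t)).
d(exp(-4*B_t + 2*t)) = (10*exp(-4*B_t + 2*t)) dt + (-4*exp(-4*B_t + 2*t)) dB_t

Itô's formula for f(t, x): d f(t, B_t) = (f_t + (1/2) f_xx) dt + f_x dB_t. Compute partials of f(t, x) = exp(2*t - 4*x):
  f_t(t,x)  = 2*exp(2*t - 4*x)
  f_x(t,x)  = -4*exp(2*t - 4*x)
  f_xx(t,x) = 16*exp(2*t - 4*x)
Assemble drift = f_t + (1/2) f_xx = 10*exp(2*t - 4*x) and diffusion = f_x = -4*exp(2*t - 4*x). Substituting x = B_t:
  d(exp(-4*B_t + 2*t)) = (10*exp(-4*B_t + 2*t)) dt + (-4*exp(-4*B_t + 2*t)) dB_t.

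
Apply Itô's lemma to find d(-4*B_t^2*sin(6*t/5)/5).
d(-4*B_t^2*sin(6*t/5)/5) = (-24*B_t^2*cos(6*t/5)/25 - 4*sin(6*t/5)/5) dt + (-8*B_t*sin(6*t/5)/5) dB_t

Itô's formula for f(t, x): d f(t, B_t) = (f_t + (1/2) f_xx) dt + f_x dB_t. Compute partials of f(t, x) = -4*x^2*sin(6*t/5)/5:
  f_t(t,x)  = -24*x^2*cos(6*t/5)/25
  f_x(t,x)  = -8*x*sin(6*t/5)/5
  f_xx(t,x) = -8*sin(6*t/5)/5
Assemble drift = f_t + (1/2) f_xx = -24*x^2*cos(6*t/5)/25 - 4*sin(6*t/5)/5 and diffusion = f_x = -8*x*sin(6*t/5)/5. Substituting x = B_t:
  d(-4*B_t^2*sin(6*t/5)/5) = (-24*B_t^2*cos(6*t/5)/25 - 4*sin(6*t/5)/5) dt + (-8*B_t*sin(6*t/5)/5) dB_t.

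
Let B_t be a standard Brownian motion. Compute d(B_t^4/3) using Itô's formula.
d(B_t^4/3) = (2*B_t^2) dt + (4*B_t^3/3) dB_t

Itô's formula for f(B_t) gives d f(B_t) = f'(B_t) dB_t + (1/2) f''(B_t) dt. Compute derivatives of f(x) = x^4/3:
  f'(x)  = 4*x^3/3
  f''(x) = 4*x^2
Substitute x = B_t and multiply the f'' term by 1/2:
  drift     = (1/2) * (4*x^2) evaluated at B_t = 2*B_t^2
  diffusion = (4*x^3/3) evaluated at B_t = 4*B_t^3/3
Therefore d(B_t^4/3) = (2*B_t^2) dt + (4*B_t^3/3) dB_t.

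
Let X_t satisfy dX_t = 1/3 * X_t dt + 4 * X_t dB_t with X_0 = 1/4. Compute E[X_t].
E[X_t] = exp(t/3)/4

For GBM dX = mu X dt + sigma X dB with X_0 = x_0, apply Itô to Y = log X: dY = (mu - sigma^2/2) dt + sigma dB, so Y_t = log(x_0) + (mu - sigma^2/2) t + sigma B_t and hence X_t = x_0 * exp((mu - sigma^2/2) t + sigma B_t).
With mu = 1/3, sigma = 4, x_0 = 1/4, this gives:
  X_t = 1/4 * exp((-23/3) * t + (4) * B_t).
Since sigma*B_t ~ Normal(0, sigma^2 t), E[exp(sigma*B_t)] = exp(sigma^2 t / 2); so E[X_t] = x_0 * exp((mu - sigma^2/2) t) * exp(sigma^2 t / 2) = x_0 * exp(mu t) = exp(t/3)/4.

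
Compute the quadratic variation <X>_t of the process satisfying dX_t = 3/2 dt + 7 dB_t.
<X>_t = 49*t

For an Itô process dX_t = a(t) dt + b(t) dB_t, the quadratic variation is <X>_t = int_0^t b(s)^2 ds (the drift term does not contribute). Here b(s) = 7, so
  b(s)^2 = 49.
Integrating from 0 to t:
  <X>_t = int_0^t (49) ds = 49*t.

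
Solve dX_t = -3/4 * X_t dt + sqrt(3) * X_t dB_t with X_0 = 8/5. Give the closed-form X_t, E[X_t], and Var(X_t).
X_t = 8/5 * exp((-9/4) t + (sqrt(3)) B_t); E[X_t] = 8*exp(-3*t/4)/5; Var(X_t) = 128*sinh(3*t/2)/25

For GBM dX = mu X dt + sigma X dB with X_0 = x_0, apply Itô to Y = log X: dY = (mu - sigma^2/2) dt + sigma dB, so Y_t = log(x_0) + (mu - sigma^2/2) t + sigma B_t and hence X_t = x_0 * exp((mu - sigma^2/2) t + sigma B_t).
With mu = -3/4, sigma = sqrt(3), x_0 = 8/5, this gives:
  X_t = 8/5 * exp((-9/4) * t + (sqrt(3)) * B_t).
Since sigma*B_t ~ Normal(0, sigma^2 t), E[exp(sigma*B_t)] = exp(sigma^2 t / 2); so E[X_t] = x_0 * exp((mu - sigma^2/2) t) * exp(sigma^2 t / 2) = x_0 * exp(mu t) = 8*exp(-3*t/4)/5.
Var(X_t) = E[X_t^2] - (E[X_t])^2 = x_0^2 * exp(2 mu t) * (exp(sigma^2 t) - 1) = 128*sinh(3*t/2)/25.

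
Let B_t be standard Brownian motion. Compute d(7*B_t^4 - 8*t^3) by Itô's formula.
d(7*B_t^4 - 8*t^3) = (42*B_t^2 - 24*t^2) dt + (28*B_t^3) dB_t

Itô's formula for f(t, x): d f(t, B_t) = (f_t + (1/2) f_xx) dt + f_x dB_t. Compute partials of f(t, x) = -8*t^3 + 7*x^4:
  f_t(t,x)  = -24*t^2
  f_x(t,x)  = 28*x^3
  f_xx(t,x) = 84*x^2
Assemble drift = f_t + (1/2) f_xx = -24*t^2 + 42*x^2 and diffusion = f_x = 28*x^3. Substituting x = B_t:
  d(7*B_t^4 - 8*t^3) = (42*B_t^2 - 24*t^2) dt + (28*B_t^3) dB_t.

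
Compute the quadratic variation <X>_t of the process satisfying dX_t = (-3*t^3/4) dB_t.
<X>_t = 9*t^7/112

For an Itô process dX_t = a(t) dt + b(t) dB_t, the quadratic variation is <X>_t = int_0^t b(s)^2 ds (the drift term does not contribute). Here b(s) = -3*s^3/4, so
  b(s)^2 = 9*s^6/16.
Integrating from 0 to t:
  <X>_t = int_0^t (9*s^6/16) ds = 9*t^7/112.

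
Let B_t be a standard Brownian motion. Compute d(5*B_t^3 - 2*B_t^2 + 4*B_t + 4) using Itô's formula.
d(5*B_t^3 - 2*B_t^2 + 4*B_t + 4) = (15*B_t - 2) dt + (15*B_t^2 - 4*B_t + 4) dB_t

Itô's formula for f(B_t) gives d f(B_t) = f'(B_t) dB_t + (1/2) f''(B_t) dt. Compute derivatives of f(x) = 5*x^3 - 2*x^2 + 4*x + 4:
  f'(x)  = 15*x^2 - 4*x + 4
  f''(x) = 30*x - 4
Substitute x = B_t and multiply the f'' term by 1/2:
  drift     = (1/2) * (30*x - 4) evaluated at B_t = 15*B_t - 2
  diffusion = (15*x^2 - 4*x + 4) evaluated at B_t = 15*B_t^2 - 4*B_t + 4
Therefore d(5*B_t^3 - 2*B_t^2 + 4*B_t + 4) = (15*B_t - 2) dt + (15*B_t^2 - 4*B_t + 4) dB_t.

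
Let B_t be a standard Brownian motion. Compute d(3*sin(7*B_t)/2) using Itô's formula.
d(3*sin(7*B_t)/2) = (-147*sin(7*B_t)/4) dt + (21*cos(7*B_t)/2) dB_t

Itô's formula for f(B_t) gives d f(B_t) = f'(B_t) dB_t + (1/2) f''(B_t) dt. Compute derivatives of f(x) = 3*sin(7*x)/2:
  f'(x)  = 21*cos(7*x)/2
  f''(x) = -147*sin(7*x)/2
Substitute x = B_t and multiply the f'' term by 1/2:
  drift     = (1/2) * (-147*sin(7*x)/2) evaluated at B_t = -147*sin(7*B_t)/4
  diffusion = (21*cos(7*x)/2) evaluated at B_t = 21*cos(7*B_t)/2
Therefore d(3*sin(7*B_t)/2) = (-147*sin(7*B_t)/4) dt + (21*cos(7*B_t)/2) dB_t.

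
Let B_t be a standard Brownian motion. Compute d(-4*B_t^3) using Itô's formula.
d(-4*B_t^3) = (-12*B_t) dt + (-12*B_t^2) dB_t

Itô's formula for f(B_t) gives d f(B_t) = f'(B_t) dB_t + (1/2) f''(B_t) dt. Compute derivatives of f(x) = -4*x^3:
  f'(x)  = -12*x^2
  f''(x) = -24*x
Substitute x = B_t and multiply the f'' term by 1/2:
  drift     = (1/2) * (-24*x) evaluated at B_t = -12*B_t
  diffusion = (-12*x^2) evaluated at B_t = -12*B_t^2
Therefore d(-4*B_t^3) = (-12*B_t) dt + (-12*B_t^2) dB_t.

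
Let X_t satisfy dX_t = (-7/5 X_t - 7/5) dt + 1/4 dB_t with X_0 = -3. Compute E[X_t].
E[X_t] = -1 - 2*exp(-7*t/5)

Taking expectations and using E[dB_t] = 0, the mean m(t) = E[X_t] satisfies the ODE m'(t) = a m(t) + b with m(0) = x_0. With a = -7/5, b = -7/5, x_0 = -3, the solution is
  m(t) = x_0 * exp(a t) + (b/a) * (exp(a t) - 1)
       = (-3) * exp((-7/5) t) + ((-7/5)/(-7/5)) * (exp((-7/5) t) - 1)
       = -1 - 2*exp(-7*t/5).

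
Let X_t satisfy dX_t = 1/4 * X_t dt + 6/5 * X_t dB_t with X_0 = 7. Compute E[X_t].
E[X_t] = 7*exp(t/4)

For GBM dX = mu X dt + sigma X dB with X_0 = x_0, apply Itô to Y = log X: dY = (mu - sigma^2/2) dt + sigma dB, so Y_t = log(x_0) + (mu - sigma^2/2) t + sigma B_t and hence X_t = x_0 * exp((mu - sigma^2/2) t + sigma B_t).
With mu = 1/4, sigma = 6/5, x_0 = 7, this gives:
  X_t = 7 * exp((-47/100) * t + (6/5) * B_t).
Since sigma*B_t ~ Normal(0, sigma^2 t), E[exp(sigma*B_t)] = exp(sigma^2 t / 2); so E[X_t] = x_0 * exp((mu - sigma^2/2) t) * exp(sigma^2 t / 2) = x_0 * exp(mu t) = 7*exp(t/4).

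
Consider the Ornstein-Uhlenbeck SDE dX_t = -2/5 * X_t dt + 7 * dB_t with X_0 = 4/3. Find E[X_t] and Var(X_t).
E[X_t] = 4*exp(-2*t/5)/3; Var(X_t) = 245/4 - 245*exp(-4*t/5)/4

The OU SDE dX = -theta X dt + sigma dB admits the integrating factor exp(theta t): d(exp(theta t) X_t) = sigma exp(theta t) dB_t. Integrating from 0 to t:
  X_t = x_0 * exp(-theta t) + sigma * int_0^t exp(-theta (t-s)) dB_s.
The Itô integral has mean 0 and (by the Itô isometry) variance sigma^2 * int_0^t exp(-2 theta (t - s)) ds = sigma^2 * (1 - exp(-2 theta t)) / (2 theta).
With theta = 2/5, sigma = 7, x_0 = 4/3:
  E[X_t] = 4/3 * exp(-2/5 t) = 4*exp(-2*t/5)/3
  Var(X_t) = (7)^2 * (1 - exp(-2*2/5 t)) / (2 * 2/5) = 245/4 - 245*exp(-4*t/5)/4.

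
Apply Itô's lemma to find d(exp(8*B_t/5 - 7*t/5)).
d(exp(8*B_t/5 - 7*t/5)) = (-3*exp(8*B_t/5 - 7*t/5)/25) dt + (8*exp(8*B_t/5 - 7*t/5)/5) dB_t

Itô's formula for f(t, x): d f(t, B_t) = (f_t + (1/2) f_xx) dt + f_x dB_t. Compute partials of f(t, x) = exp(-7*t/5 + 8*x/5):
  f_t(t,x)  = -7*exp(-7*t/5 + 8*x/5)/5
  f_x(t,x)  = 8*exp(-7*t/5 + 8*x/5)/5
  f_xx(t,x) = 64*exp(-7*t/5 + 8*x/5)/25
Assemble drift = f_t + (1/2) f_xx = -3*exp(-7*t/5 + 8*x/5)/25 and diffusion = f_x = 8*exp(-7*t/5 + 8*x/5)/5. Substituting x = B_t:
  d(exp(8*B_t/5 - 7*t/5)) = (-3*exp(8*B_t/5 - 7*t/5)/25) dt + (8*exp(8*B_t/5 - 7*t/5)/5) dB_t.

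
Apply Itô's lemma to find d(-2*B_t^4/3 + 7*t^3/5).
d(-2*B_t^4/3 + 7*t^3/5) = (-4*B_t^2 + 21*t^2/5) dt + (-8*B_t^3/3) dB_t

Itô's formula for f(t, x): d f(t, B_t) = (f_t + (1/2) f_xx) dt + f_x dB_t. Compute partials of f(t, x) = 7*t^3/5 - 2*x^4/3:
  f_t(t,x)  = 21*t^2/5
  f_x(t,x)  = -8*x^3/3
  f_xx(t,x) = -8*x^2
Assemble drift = f_t + (1/2) f_xx = 21*t^2/5 - 4*x^2 and diffusion = f_x = -8*x^3/3. Substituting x = B_t:
  d(-2*B_t^4/3 + 7*t^3/5) = (-4*B_t^2 + 21*t^2/5) dt + (-8*B_t^3/3) dB_t.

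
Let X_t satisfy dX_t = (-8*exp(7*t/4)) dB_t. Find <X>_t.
<X>_t = 128*exp(7*t/2)/7 - 128/7

For an Itô process dX_t = a(t) dt + b(t) dB_t, the quadratic variation is <X>_t = int_0^t b(s)^2 ds (the drift term does not contribute). Here b(s) = -8*exp(7*s/4), so
  b(s)^2 = 64*exp(7*s/2).
Integrating from 0 to t:
  <X>_t = int_0^t (64*exp(7*s/2)) ds = 128*exp(7*t/2)/7 - 128/7.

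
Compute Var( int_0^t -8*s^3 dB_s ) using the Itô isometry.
Var = 64*t^7/7

The Itô integral of a deterministic integrand f(s) has mean 0 because each increment f(s) * (B_{s+ds} - B_s) has mean 0. By the Itô isometry:
  Var( int_0^t f(s) dB_s ) = E[ (int_0^t f(s) dB_s)^2 ] = int_0^t f(s)^2 ds.
Here f(s) = -8*s^3, so f(s)^2 = 64*s^6. Integrate:
  int_0^t (64*s^6) ds = 64*t^7/7.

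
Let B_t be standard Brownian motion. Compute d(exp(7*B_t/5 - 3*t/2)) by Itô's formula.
d(exp(7*B_t/5 - 3*t/2)) = (-13*exp(7*B_t/5 - 3*t/2)/25) dt + (7*exp(7*B_t/5 - 3*t/2)/5) dB_t

Itô's formula for f(t, x): d f(t, B_t) = (f_t + (1/2) f_xx) dt + f_x dB_t. Compute partials of f(t, x) = exp(-3*t/2 + 7*x/5):
  f_t(t,x)  = -3*exp(-3*t/2 + 7*x/5)/2
  f_x(t,x)  = 7*exp(-3*t/2 + 7*x/5)/5
  f_xx(t,x) = 49*exp(-3*t/2 + 7*x/5)/25
Assemble drift = f_t + (1/2) f_xx = -13*exp(-3*t/2 + 7*x/5)/25 and diffusion = f_x = 7*exp(-3*t/2 + 7*x/5)/5. Substituting x = B_t:
  d(exp(7*B_t/5 - 3*t/2)) = (-13*exp(7*B_t/5 - 3*t/2)/25) dt + (7*exp(7*B_t/5 - 3*t/2)/5) dB_t.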